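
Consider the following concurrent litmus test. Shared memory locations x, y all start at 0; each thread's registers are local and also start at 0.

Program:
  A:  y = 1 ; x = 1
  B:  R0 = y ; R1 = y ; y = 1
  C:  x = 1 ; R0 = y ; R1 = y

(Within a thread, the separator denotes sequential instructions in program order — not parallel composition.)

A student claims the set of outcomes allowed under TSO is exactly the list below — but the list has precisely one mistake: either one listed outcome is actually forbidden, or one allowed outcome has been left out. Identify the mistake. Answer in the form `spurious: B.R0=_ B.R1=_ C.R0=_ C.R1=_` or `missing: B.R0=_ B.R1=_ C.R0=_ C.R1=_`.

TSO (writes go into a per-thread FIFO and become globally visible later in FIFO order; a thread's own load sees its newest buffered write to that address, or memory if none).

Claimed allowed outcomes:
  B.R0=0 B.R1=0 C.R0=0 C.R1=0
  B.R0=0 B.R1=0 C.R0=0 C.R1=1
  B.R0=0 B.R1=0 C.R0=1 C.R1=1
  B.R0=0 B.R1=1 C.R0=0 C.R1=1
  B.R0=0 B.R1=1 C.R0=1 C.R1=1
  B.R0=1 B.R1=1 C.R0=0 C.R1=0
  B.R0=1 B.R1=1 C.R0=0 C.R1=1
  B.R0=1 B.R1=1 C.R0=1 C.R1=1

missing: B.R0=0 B.R1=1 C.R0=0 C.R1=0

outcome vector order: (B.R0,B.R1,C.R0,C.R1)
[TSO] allowed = {0/0/0/0, 0/0/0/1, 0/0/1/1, 0/1/0/0, 0/1/0/1, 0/1/1/1, 1/1/0/0, 1/1/0/1, 1/1/1/1}
TSO∖claimed = {0/1/0/0}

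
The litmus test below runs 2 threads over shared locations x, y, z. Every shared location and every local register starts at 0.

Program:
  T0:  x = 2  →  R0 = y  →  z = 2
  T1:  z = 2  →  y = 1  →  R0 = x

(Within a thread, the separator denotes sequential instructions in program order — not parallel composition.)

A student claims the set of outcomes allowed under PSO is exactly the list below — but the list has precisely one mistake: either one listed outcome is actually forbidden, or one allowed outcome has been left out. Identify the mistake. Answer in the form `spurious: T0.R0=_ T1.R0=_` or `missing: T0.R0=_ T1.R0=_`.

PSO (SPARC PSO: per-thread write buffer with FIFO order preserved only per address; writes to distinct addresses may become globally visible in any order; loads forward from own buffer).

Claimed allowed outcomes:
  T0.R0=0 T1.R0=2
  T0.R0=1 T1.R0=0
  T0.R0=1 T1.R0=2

missing: T0.R0=0 T1.R0=0

outcome vector order: (T0.R0,T1.R0)
PSO: 4 outcomes — {<0 0>; <0 2>; <1 0>; <1 2>}
PSO∖claimed = {<0 0>}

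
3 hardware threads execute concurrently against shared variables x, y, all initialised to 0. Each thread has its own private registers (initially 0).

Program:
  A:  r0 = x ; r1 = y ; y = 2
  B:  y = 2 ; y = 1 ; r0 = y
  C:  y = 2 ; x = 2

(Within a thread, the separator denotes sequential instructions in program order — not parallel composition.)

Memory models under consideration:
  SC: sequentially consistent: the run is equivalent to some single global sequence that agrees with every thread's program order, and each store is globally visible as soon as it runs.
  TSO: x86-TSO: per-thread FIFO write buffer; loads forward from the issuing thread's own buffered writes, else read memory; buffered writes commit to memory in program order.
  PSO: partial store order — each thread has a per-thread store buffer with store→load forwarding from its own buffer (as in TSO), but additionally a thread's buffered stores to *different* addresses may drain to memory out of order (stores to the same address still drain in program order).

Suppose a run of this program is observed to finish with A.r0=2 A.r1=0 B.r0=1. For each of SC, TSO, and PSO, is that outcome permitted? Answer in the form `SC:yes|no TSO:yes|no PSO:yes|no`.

outcome vector order: (A.r0,A.r1,B.r0)
under SC → (0,0,1) (0,0,2) (0,1,1) (0,1,2) (0,2,1) (0,2,2) (2,1,1) (2,1,2) (2,2,1) (2,2,2)
under TSO → (0,0,1) (0,0,2) (0,1,1) (0,1,2) (0,2,1) (0,2,2) (2,1,1) (2,1,2) (2,2,1) (2,2,2)
under PSO → (0,0,1) (0,0,2) (0,1,1) (0,1,2) (0,2,1) (0,2,2) (2,0,1) (2,0,2) (2,1,1) (2,1,2) (2,2,1) (2,2,2)
target (2,0,1) ∈ {PSO}

SC:no TSO:no PSO:yes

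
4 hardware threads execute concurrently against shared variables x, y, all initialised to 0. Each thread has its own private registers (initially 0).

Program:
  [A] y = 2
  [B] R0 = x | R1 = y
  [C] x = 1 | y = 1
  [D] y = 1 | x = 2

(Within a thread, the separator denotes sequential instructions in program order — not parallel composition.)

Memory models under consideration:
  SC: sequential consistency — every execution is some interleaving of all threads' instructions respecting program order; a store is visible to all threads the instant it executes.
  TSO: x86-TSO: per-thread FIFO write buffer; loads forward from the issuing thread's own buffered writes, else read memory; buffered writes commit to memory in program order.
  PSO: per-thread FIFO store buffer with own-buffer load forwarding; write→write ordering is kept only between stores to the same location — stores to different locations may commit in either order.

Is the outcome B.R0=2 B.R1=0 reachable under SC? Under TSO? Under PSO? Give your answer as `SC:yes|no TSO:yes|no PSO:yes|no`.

SC:no TSO:no PSO:yes

outcome vector order: (B.R0,B.R1)
under SC → 0/0; 0/1; 0/2; 1/0; 1/1; 1/2; 2/1; 2/2
under TSO → 0/0; 0/1; 0/2; 1/0; 1/1; 1/2; 2/1; 2/2
under PSO → 0/0; 0/1; 0/2; 1/0; 1/1; 1/2; 2/0; 2/1; 2/2
target 2/0 ∈ {PSO}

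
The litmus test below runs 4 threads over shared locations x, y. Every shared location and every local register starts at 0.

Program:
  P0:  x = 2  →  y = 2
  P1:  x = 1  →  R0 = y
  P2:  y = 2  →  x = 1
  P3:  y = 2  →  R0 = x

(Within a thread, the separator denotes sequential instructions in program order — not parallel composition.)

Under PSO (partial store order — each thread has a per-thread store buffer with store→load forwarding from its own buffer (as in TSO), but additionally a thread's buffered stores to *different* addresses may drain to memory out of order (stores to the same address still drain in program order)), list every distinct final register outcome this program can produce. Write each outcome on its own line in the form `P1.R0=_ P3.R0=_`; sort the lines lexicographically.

outcome vector order: (P1.R0,P3.R0)
|PSO outcomes| = 6

P1.R0=0 P3.R0=0
P1.R0=0 P3.R0=1
P1.R0=0 P3.R0=2
P1.R0=2 P3.R0=0
P1.R0=2 P3.R0=1
P1.R0=2 P3.R0=2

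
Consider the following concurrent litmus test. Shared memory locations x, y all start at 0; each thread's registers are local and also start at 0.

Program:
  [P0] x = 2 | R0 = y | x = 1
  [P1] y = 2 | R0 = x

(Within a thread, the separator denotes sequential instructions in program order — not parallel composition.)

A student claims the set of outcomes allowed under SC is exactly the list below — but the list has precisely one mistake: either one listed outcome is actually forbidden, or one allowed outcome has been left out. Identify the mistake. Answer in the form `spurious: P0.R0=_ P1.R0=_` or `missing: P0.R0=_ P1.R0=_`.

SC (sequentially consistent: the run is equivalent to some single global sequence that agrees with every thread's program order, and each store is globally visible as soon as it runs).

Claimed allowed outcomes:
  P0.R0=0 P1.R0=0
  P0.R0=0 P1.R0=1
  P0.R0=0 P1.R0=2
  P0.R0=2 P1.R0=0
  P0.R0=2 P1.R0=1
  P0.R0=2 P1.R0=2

spurious: P0.R0=0 P1.R0=0

outcome vector order: (P0.R0,P1.R0)
SC: 5 outcomes — {0/1 0/2 2/0 2/1 2/2}
claimed∖SC = {0/0}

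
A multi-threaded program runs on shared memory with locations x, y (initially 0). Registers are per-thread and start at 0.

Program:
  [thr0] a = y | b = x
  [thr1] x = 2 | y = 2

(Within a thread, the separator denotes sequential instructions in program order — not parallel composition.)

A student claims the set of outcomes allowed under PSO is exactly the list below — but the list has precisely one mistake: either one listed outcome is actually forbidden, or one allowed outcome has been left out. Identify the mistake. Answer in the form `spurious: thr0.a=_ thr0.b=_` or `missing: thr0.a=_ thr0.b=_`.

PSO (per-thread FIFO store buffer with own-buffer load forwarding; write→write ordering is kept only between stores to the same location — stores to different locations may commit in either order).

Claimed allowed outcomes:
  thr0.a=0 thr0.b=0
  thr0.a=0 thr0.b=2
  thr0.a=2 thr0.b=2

outcome vector order: (thr0.a,thr0.b)
PSO: 4 outcomes — {<0 0> <0 2> <2 0> <2 2>}
PSO∖claimed = {<2 0>}

missing: thr0.a=2 thr0.b=0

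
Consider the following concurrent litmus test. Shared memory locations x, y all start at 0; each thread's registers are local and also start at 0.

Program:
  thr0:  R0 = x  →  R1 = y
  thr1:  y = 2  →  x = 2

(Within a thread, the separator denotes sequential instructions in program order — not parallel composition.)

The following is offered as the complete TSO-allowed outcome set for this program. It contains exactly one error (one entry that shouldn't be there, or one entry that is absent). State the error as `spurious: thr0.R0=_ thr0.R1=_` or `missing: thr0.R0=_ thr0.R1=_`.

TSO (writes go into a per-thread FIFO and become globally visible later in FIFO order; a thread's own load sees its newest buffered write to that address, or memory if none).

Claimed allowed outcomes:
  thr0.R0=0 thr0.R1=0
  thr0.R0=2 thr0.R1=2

outcome vector order: (thr0.R0,thr0.R1)
under TSO → 0/0, 0/2, 2/2
TSO∖claimed = {0/2}

missing: thr0.R0=0 thr0.R1=2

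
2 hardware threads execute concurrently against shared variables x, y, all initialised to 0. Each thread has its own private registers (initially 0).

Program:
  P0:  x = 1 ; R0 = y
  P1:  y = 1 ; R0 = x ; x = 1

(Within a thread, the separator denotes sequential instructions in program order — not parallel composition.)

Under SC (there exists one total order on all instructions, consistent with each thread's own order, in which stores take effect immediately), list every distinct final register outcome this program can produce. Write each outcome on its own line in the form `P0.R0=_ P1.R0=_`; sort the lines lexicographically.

outcome vector order: (P0.R0,P1.R0)
|SC outcomes| = 3

P0.R0=0 P1.R0=1
P0.R0=1 P1.R0=0
P0.R0=1 P1.R0=1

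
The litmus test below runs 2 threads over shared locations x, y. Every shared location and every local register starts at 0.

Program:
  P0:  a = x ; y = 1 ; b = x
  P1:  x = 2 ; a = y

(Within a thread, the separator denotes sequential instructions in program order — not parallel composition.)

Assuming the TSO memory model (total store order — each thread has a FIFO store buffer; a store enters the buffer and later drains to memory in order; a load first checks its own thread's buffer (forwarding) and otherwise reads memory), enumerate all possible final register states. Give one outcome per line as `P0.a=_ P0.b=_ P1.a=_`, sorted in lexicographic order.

P0.a=0 P0.b=0 P1.a=0
P0.a=0 P0.b=0 P1.a=1
P0.a=0 P0.b=2 P1.a=0
P0.a=0 P0.b=2 P1.a=1
P0.a=2 P0.b=2 P1.a=0
P0.a=2 P0.b=2 P1.a=1

outcome vector order: (P0.a,P0.b,P1.a)
|TSO outcomes| = 6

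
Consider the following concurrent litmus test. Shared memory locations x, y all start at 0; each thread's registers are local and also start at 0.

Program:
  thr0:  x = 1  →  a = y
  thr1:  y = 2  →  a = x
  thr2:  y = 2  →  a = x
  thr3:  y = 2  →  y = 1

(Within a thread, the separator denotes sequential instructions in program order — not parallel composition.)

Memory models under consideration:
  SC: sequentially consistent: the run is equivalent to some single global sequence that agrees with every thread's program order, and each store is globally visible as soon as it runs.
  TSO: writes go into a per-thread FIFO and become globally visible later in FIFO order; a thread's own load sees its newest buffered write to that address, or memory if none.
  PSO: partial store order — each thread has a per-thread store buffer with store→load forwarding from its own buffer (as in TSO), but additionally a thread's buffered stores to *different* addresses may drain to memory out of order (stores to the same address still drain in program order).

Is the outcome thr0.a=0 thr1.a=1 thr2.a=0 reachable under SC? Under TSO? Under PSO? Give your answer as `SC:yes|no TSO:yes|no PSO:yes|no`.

outcome vector order: (thr0.a,thr1.a,thr2.a)
under SC → (0,1,1); (1,0,0); (1,0,1); (1,1,0); (1,1,1); (2,0,0); (2,0,1); (2,1,0); (2,1,1)
under TSO → (0,0,0); (0,0,1); (0,1,0); (0,1,1); (1,0,0); (1,0,1); (1,1,0); (1,1,1); (2,0,0); (2,0,1); (2,1,0); (2,1,1)
under PSO → (0,0,0); (0,0,1); (0,1,0); (0,1,1); (1,0,0); (1,0,1); (1,1,0); (1,1,1); (2,0,0); (2,0,1); (2,1,0); (2,1,1)
target (0,1,0) ∈ {TSO,PSO}

SC:no TSO:yes PSO:yes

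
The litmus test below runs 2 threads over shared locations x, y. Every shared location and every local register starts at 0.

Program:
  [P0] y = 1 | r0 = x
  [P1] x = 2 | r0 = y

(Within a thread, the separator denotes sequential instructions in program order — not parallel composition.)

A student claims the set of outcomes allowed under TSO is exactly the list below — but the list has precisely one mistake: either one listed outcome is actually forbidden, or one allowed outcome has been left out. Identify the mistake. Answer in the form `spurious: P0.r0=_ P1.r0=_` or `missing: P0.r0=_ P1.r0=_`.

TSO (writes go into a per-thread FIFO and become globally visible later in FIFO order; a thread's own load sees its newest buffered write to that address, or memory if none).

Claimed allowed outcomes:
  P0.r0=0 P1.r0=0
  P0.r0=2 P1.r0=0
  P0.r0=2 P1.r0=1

missing: P0.r0=0 P1.r0=1

outcome vector order: (P0.r0,P1.r0)
TSO (4): 0/0, 0/1, 2/0, 2/1
TSO∖claimed = {0/1}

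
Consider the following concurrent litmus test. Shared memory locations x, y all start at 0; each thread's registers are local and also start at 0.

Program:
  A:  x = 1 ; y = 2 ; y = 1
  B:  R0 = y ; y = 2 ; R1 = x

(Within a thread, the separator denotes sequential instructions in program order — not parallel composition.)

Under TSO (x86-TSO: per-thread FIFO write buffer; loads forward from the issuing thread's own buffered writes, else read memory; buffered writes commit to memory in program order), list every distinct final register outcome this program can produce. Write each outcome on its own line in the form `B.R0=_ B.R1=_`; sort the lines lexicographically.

B.R0=0 B.R1=0
B.R0=0 B.R1=1
B.R0=1 B.R1=1
B.R0=2 B.R1=1

outcome vector order: (B.R0,B.R1)
|TSO outcomes| = 4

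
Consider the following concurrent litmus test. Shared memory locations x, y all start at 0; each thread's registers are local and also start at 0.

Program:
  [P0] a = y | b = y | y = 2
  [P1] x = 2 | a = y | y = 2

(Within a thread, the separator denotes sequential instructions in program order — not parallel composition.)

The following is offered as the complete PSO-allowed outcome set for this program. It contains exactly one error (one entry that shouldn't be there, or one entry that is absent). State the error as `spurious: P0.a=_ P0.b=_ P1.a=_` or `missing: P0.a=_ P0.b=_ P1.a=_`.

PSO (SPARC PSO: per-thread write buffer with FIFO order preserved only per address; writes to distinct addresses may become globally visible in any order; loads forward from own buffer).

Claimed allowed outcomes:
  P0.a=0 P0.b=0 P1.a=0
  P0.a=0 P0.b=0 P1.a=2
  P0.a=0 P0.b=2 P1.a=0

missing: P0.a=2 P0.b=2 P1.a=0

outcome vector order: (P0.a,P0.b,P1.a)
PSO (4): <0 0 0>; <0 0 2>; <0 2 0>; <2 2 0>
PSO∖claimed = {<2 2 0>}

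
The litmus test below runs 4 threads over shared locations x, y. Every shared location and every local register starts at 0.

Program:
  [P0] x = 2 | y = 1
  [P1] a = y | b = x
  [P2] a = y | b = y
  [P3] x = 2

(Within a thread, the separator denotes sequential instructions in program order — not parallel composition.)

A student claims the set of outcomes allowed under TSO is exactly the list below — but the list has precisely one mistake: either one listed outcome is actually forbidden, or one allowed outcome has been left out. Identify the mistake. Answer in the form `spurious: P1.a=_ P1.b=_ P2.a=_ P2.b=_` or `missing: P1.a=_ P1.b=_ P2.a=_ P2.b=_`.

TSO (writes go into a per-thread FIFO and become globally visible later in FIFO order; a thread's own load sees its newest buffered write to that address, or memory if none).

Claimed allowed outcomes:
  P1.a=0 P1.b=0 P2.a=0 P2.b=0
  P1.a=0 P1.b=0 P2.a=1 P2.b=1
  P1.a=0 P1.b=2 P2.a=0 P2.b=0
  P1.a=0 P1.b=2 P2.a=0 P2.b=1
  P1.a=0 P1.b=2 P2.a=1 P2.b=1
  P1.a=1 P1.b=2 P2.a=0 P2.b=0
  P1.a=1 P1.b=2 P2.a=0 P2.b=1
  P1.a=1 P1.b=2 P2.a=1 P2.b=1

missing: P1.a=0 P1.b=0 P2.a=0 P2.b=1

outcome vector order: (P1.a,P1.b,P2.a,P2.b)
under TSO → 0000, 0001, 0011, 0200, 0201, 0211, 1200, 1201, 1211
TSO∖claimed = {0001}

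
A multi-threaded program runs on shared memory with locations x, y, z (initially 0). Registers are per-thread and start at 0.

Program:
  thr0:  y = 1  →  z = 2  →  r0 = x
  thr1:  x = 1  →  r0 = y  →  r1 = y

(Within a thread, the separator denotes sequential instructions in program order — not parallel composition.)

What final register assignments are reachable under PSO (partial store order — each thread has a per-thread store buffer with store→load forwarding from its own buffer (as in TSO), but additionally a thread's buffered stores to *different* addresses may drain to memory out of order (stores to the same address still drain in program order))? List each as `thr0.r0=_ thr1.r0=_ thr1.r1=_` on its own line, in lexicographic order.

outcome vector order: (thr0.r0,thr1.r0,thr1.r1)
|PSO outcomes| = 6

thr0.r0=0 thr1.r0=0 thr1.r1=0
thr0.r0=0 thr1.r0=0 thr1.r1=1
thr0.r0=0 thr1.r0=1 thr1.r1=1
thr0.r0=1 thr1.r0=0 thr1.r1=0
thr0.r0=1 thr1.r0=0 thr1.r1=1
thr0.r0=1 thr1.r0=1 thr1.r1=1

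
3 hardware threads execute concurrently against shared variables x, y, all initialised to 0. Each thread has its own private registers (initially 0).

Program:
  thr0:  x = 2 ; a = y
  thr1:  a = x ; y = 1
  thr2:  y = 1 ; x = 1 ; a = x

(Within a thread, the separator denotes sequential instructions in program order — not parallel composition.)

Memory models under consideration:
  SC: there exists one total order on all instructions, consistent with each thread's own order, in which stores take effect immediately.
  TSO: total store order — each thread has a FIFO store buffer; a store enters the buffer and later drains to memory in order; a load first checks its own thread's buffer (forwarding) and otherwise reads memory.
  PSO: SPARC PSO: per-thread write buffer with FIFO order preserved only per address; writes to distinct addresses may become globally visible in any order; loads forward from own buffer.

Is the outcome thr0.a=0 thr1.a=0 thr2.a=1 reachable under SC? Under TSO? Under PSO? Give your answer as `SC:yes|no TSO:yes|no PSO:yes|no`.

outcome vector order: (thr0.a,thr1.a,thr2.a)
SC (9): 001; 011; 021; 101; 102; 111; 112; 121; 122
TSO (12): 001; 002; 011; 012; 021; 022; 101; 102; 111; 112; 121; 122
PSO (12): 001; 002; 011; 012; 021; 022; 101; 102; 111; 112; 121; 122
target 001 ∈ {SC,TSO,PSO}

SC:yes TSO:yes PSO:yes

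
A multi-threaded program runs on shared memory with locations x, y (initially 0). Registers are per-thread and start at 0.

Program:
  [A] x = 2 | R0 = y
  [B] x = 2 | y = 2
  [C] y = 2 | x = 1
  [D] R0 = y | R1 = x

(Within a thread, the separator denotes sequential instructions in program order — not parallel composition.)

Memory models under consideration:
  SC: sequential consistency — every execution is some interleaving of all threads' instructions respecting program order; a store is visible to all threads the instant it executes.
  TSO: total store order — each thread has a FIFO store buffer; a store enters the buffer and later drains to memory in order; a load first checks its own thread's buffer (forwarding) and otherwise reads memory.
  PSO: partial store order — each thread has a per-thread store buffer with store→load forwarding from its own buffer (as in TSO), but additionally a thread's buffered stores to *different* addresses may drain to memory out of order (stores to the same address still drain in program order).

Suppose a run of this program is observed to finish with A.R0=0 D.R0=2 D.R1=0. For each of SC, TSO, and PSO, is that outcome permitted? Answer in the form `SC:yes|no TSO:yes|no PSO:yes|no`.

SC:no TSO:yes PSO:yes

outcome vector order: (A.R0,D.R0,D.R1)
under SC → (0,0,0) (0,0,1) (0,0,2) (0,2,1) (0,2,2) (2,0,0) (2,0,1) (2,0,2) (2,2,0) (2,2,1) (2,2,2)
under TSO → (0,0,0) (0,0,1) (0,0,2) (0,2,0) (0,2,1) (0,2,2) (2,0,0) (2,0,1) (2,0,2) (2,2,0) (2,2,1) (2,2,2)
under PSO → (0,0,0) (0,0,1) (0,0,2) (0,2,0) (0,2,1) (0,2,2) (2,0,0) (2,0,1) (2,0,2) (2,2,0) (2,2,1) (2,2,2)
target (0,2,0) ∈ {TSO,PSO}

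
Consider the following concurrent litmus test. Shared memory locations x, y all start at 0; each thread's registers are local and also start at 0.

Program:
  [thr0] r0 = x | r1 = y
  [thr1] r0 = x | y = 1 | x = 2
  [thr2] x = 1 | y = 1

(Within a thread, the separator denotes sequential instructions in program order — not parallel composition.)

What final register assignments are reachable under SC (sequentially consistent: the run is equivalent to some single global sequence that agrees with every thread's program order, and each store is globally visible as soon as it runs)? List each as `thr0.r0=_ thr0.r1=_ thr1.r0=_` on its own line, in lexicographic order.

thr0.r0=0 thr0.r1=0 thr1.r0=0
thr0.r0=0 thr0.r1=0 thr1.r0=1
thr0.r0=0 thr0.r1=1 thr1.r0=0
thr0.r0=0 thr0.r1=1 thr1.r0=1
thr0.r0=1 thr0.r1=0 thr1.r0=0
thr0.r0=1 thr0.r1=0 thr1.r0=1
thr0.r0=1 thr0.r1=1 thr1.r0=0
thr0.r0=1 thr0.r1=1 thr1.r0=1
thr0.r0=2 thr0.r1=1 thr1.r0=0
thr0.r0=2 thr0.r1=1 thr1.r0=1

outcome vector order: (thr0.r0,thr0.r1,thr1.r0)
|SC outcomes| = 10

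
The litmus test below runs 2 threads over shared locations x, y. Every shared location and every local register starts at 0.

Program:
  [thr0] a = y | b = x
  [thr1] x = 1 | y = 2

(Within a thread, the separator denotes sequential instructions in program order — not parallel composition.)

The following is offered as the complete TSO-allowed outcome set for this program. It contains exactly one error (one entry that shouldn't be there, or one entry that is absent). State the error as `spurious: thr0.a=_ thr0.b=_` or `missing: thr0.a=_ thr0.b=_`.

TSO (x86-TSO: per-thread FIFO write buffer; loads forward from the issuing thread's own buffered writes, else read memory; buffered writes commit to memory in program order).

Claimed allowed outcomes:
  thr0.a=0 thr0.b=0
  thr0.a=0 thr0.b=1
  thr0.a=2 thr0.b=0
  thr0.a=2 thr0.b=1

spurious: thr0.a=2 thr0.b=0

outcome vector order: (thr0.a,thr0.b)
TSO: 3 outcomes — {00; 01; 21}
claimed∖TSO = {20}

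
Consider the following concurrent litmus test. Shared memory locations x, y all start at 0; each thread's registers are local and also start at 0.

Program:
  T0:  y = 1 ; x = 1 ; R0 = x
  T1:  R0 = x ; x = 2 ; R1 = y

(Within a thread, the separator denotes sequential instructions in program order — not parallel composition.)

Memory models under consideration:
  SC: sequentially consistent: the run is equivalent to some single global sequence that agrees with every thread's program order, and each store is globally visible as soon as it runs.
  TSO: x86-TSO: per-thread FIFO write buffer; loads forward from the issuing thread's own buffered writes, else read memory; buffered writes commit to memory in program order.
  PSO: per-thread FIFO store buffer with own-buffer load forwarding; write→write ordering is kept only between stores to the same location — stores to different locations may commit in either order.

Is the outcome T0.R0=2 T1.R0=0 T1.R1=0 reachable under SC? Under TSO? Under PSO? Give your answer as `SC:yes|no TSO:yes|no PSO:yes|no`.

outcome vector order: (T0.R0,T1.R0,T1.R1)
SC: 5 outcomes — {1/0/0 1/0/1 1/1/1 2/0/1 2/1/1}
TSO: 6 outcomes — {1/0/0 1/0/1 1/1/1 2/0/0 2/0/1 2/1/1}
PSO: 8 outcomes — {1/0/0 1/0/1 1/1/0 1/1/1 2/0/0 2/0/1 2/1/0 2/1/1}
target 2/0/0 ∈ {TSO,PSO}

SC:no TSO:yes PSO:yes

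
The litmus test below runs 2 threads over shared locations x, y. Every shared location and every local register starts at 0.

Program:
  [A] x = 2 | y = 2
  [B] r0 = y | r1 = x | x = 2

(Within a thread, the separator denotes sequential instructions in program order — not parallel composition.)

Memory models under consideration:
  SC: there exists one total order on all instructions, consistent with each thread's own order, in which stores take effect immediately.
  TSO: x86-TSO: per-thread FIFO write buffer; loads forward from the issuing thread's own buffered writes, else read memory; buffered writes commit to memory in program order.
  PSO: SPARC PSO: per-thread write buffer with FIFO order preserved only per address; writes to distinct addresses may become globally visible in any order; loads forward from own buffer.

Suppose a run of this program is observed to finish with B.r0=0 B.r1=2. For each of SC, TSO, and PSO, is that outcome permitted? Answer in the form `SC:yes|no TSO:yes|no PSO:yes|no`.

outcome vector order: (B.r0,B.r1)
[SC] allowed = {(0,0), (0,2), (2,2)}
[TSO] allowed = {(0,0), (0,2), (2,2)}
[PSO] allowed = {(0,0), (0,2), (2,0), (2,2)}
target (0,2) ∈ {SC,TSO,PSO}

SC:yes TSO:yes PSO:yes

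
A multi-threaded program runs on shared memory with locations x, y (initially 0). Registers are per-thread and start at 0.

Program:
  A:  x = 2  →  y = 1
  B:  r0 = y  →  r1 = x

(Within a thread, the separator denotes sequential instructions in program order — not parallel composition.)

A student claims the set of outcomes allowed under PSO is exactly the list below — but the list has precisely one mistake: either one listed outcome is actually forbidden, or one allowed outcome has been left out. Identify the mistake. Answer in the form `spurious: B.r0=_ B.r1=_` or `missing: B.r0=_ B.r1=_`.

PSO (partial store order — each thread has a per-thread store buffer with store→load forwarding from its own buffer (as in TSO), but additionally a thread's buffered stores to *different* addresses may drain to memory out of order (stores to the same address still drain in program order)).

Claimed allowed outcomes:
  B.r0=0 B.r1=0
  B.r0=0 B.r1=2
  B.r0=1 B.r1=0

outcome vector order: (B.r0,B.r1)
under PSO → <0 0>; <0 2>; <1 0>; <1 2>
PSO∖claimed = {<1 2>}

missing: B.r0=1 B.r1=2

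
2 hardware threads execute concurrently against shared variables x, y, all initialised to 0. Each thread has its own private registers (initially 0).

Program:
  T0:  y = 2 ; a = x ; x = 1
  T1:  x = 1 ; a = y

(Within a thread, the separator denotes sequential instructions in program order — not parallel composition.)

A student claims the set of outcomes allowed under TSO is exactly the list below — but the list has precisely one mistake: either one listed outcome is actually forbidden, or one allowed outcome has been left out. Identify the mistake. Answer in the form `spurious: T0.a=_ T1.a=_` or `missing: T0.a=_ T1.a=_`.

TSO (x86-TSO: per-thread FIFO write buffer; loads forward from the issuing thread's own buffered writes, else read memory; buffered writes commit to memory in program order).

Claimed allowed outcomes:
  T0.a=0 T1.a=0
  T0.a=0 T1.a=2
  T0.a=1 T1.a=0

outcome vector order: (T0.a,T1.a)
TSO: 4 outcomes — {00 02 10 12}
TSO∖claimed = {12}

missing: T0.a=1 T1.a=2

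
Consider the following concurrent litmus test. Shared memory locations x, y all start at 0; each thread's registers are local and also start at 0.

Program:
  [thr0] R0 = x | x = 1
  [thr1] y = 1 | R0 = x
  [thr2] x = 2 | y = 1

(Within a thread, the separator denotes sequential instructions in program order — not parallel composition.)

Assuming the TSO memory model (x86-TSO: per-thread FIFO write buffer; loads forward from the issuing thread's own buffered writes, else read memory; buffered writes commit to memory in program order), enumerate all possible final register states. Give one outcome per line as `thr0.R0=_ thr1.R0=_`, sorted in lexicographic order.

outcome vector order: (thr0.R0,thr1.R0)
|TSO outcomes| = 6

thr0.R0=0 thr1.R0=0
thr0.R0=0 thr1.R0=1
thr0.R0=0 thr1.R0=2
thr0.R0=2 thr1.R0=0
thr0.R0=2 thr1.R0=1
thr0.R0=2 thr1.R0=2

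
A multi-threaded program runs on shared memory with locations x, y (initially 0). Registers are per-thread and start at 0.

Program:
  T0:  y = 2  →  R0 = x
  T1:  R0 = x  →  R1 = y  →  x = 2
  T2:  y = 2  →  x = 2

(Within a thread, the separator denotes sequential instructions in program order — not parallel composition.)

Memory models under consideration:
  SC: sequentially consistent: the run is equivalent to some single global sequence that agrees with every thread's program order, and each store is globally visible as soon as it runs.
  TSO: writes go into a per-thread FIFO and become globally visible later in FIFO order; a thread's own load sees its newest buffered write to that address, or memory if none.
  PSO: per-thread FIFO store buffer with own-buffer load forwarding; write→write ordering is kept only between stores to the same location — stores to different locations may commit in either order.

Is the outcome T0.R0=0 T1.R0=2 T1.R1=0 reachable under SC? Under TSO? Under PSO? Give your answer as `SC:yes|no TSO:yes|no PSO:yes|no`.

outcome vector order: (T0.R0,T1.R0,T1.R1)
[SC] allowed = {000; 002; 022; 200; 202; 222}
[TSO] allowed = {000; 002; 022; 200; 202; 222}
[PSO] allowed = {000; 002; 020; 022; 200; 202; 220; 222}
target 020 ∈ {PSO}

SC:no TSO:no PSO:yes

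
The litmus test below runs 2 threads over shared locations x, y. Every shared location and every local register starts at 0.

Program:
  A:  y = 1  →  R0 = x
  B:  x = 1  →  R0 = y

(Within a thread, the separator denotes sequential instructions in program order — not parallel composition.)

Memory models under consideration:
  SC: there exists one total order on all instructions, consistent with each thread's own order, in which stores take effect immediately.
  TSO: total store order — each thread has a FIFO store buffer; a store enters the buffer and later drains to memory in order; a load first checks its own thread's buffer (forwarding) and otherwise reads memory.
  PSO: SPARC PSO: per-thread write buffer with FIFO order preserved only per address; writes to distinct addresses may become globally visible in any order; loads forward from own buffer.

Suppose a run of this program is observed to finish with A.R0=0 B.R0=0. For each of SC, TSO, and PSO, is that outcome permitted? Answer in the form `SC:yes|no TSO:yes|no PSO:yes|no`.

SC:no TSO:yes PSO:yes

outcome vector order: (A.R0,B.R0)
SC (3): (0,1), (1,0), (1,1)
TSO (4): (0,0), (0,1), (1,0), (1,1)
PSO (4): (0,0), (0,1), (1,0), (1,1)
target (0,0) ∈ {TSO,PSO}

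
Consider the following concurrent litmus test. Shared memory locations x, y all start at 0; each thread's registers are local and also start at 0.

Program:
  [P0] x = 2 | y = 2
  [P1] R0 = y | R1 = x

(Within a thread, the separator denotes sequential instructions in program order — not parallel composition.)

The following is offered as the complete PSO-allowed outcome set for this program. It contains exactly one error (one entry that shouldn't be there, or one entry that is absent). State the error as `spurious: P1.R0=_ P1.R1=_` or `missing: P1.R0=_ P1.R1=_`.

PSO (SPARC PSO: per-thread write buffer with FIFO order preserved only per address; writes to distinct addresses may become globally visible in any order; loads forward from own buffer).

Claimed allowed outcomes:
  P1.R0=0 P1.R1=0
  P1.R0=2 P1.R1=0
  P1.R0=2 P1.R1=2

outcome vector order: (P1.R0,P1.R1)
[PSO] allowed = {<0 0>, <0 2>, <2 0>, <2 2>}
PSO∖claimed = {<0 2>}

missing: P1.R0=0 P1.R1=2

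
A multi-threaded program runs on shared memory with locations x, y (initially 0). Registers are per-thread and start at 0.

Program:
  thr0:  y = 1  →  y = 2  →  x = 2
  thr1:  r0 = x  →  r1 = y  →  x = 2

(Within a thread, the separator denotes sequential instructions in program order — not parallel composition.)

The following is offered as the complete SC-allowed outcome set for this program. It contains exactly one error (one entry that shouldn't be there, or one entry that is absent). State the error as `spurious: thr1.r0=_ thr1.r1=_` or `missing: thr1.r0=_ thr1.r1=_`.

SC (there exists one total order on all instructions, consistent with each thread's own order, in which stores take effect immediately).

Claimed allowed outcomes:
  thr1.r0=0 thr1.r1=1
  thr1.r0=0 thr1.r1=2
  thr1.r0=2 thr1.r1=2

missing: thr1.r0=0 thr1.r1=0

outcome vector order: (thr1.r0,thr1.r1)
SC (4): 00 01 02 22
SC∖claimed = {00}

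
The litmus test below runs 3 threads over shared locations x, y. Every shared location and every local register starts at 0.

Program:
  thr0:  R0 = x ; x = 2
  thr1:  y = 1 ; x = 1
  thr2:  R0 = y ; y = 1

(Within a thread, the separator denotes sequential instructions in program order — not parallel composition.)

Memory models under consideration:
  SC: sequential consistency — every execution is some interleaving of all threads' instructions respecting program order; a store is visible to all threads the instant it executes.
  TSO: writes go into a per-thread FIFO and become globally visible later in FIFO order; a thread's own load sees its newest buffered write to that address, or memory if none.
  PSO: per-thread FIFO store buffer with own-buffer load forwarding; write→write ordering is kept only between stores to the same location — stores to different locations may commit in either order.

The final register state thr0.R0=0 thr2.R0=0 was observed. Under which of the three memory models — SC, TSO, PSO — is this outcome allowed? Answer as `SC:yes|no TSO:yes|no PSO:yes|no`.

outcome vector order: (thr0.R0,thr2.R0)
SC (4): <0 0>, <0 1>, <1 0>, <1 1>
TSO (4): <0 0>, <0 1>, <1 0>, <1 1>
PSO (4): <0 0>, <0 1>, <1 0>, <1 1>
target <0 0> ∈ {SC,TSO,PSO}

SC:yes TSO:yes PSO:yes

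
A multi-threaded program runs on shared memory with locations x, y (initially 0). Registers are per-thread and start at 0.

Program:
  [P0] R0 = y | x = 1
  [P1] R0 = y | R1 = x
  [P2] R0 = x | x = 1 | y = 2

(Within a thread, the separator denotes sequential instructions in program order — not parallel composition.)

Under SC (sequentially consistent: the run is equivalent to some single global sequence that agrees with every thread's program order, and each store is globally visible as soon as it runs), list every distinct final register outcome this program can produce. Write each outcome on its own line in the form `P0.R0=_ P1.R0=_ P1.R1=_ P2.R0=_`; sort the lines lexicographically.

P0.R0=0 P1.R0=0 P1.R1=0 P2.R0=0
P0.R0=0 P1.R0=0 P1.R1=0 P2.R0=1
P0.R0=0 P1.R0=0 P1.R1=1 P2.R0=0
P0.R0=0 P1.R0=0 P1.R1=1 P2.R0=1
P0.R0=0 P1.R0=2 P1.R1=1 P2.R0=0
P0.R0=0 P1.R0=2 P1.R1=1 P2.R0=1
P0.R0=2 P1.R0=0 P1.R1=0 P2.R0=0
P0.R0=2 P1.R0=0 P1.R1=1 P2.R0=0
P0.R0=2 P1.R0=2 P1.R1=1 P2.R0=0

outcome vector order: (P0.R0,P1.R0,P1.R1,P2.R0)
|SC outcomes| = 9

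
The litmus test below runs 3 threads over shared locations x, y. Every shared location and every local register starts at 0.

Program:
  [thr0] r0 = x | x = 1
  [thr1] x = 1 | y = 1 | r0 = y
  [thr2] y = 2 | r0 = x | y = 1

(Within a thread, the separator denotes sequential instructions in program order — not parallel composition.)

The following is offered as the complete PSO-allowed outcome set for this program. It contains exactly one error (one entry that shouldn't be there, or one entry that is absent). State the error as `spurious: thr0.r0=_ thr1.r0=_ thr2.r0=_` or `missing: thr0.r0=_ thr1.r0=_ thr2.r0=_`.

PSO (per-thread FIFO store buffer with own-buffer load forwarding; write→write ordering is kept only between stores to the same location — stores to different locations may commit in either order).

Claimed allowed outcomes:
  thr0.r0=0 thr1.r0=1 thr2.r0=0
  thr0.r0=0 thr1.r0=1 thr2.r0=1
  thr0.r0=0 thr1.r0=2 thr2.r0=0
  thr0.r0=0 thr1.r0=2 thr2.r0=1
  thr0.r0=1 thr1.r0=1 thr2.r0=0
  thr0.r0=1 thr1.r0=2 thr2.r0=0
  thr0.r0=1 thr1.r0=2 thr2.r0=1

outcome vector order: (thr0.r0,thr1.r0,thr2.r0)
PSO: 8 outcomes — {(0,1,0); (0,1,1); (0,2,0); (0,2,1); (1,1,0); (1,1,1); (1,2,0); (1,2,1)}
PSO∖claimed = {(1,1,1)}

missing: thr0.r0=1 thr1.r0=1 thr2.r0=1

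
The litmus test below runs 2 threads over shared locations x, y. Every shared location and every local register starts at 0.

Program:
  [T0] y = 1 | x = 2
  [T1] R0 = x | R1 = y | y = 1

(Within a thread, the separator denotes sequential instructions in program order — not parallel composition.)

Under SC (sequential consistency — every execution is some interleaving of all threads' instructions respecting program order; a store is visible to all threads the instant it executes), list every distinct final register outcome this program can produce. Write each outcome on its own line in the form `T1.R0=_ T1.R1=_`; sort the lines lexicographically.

outcome vector order: (T1.R0,T1.R1)
|SC outcomes| = 3

T1.R0=0 T1.R1=0
T1.R0=0 T1.R1=1
T1.R0=2 T1.R1=1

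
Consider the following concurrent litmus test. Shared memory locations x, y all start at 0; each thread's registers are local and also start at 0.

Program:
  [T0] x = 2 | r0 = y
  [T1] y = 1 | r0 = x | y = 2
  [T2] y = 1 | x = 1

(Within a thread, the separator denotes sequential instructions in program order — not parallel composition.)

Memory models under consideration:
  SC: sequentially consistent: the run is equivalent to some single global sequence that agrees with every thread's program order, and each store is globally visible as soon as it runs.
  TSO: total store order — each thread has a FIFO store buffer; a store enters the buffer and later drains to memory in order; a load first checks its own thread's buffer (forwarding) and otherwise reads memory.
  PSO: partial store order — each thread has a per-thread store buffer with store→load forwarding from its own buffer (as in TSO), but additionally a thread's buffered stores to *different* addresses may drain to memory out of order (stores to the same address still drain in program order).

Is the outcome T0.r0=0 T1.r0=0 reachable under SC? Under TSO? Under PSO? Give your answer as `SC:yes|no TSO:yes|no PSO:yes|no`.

SC:no TSO:yes PSO:yes

outcome vector order: (T0.r0,T1.r0)
under SC → <0 1>, <0 2>, <1 0>, <1 1>, <1 2>, <2 0>, <2 1>, <2 2>
under TSO → <0 0>, <0 1>, <0 2>, <1 0>, <1 1>, <1 2>, <2 0>, <2 1>, <2 2>
under PSO → <0 0>, <0 1>, <0 2>, <1 0>, <1 1>, <1 2>, <2 0>, <2 1>, <2 2>
target <0 0> ∈ {TSO,PSO}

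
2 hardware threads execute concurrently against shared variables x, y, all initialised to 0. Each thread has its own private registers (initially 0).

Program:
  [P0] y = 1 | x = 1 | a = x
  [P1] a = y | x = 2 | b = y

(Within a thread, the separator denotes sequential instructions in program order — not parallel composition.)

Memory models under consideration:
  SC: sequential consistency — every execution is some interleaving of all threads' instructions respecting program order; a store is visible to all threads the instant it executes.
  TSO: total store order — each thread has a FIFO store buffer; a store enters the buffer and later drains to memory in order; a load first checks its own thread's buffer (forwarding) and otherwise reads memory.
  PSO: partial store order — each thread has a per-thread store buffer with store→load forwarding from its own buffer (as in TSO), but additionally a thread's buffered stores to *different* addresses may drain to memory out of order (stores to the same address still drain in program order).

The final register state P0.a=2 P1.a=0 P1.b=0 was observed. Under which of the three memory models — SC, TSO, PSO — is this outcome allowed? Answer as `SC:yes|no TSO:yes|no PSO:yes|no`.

outcome vector order: (P0.a,P1.a,P1.b)
under SC → (1,0,0); (1,0,1); (1,1,1); (2,0,1); (2,1,1)
under TSO → (1,0,0); (1,0,1); (1,1,1); (2,0,0); (2,0,1); (2,1,1)
under PSO → (1,0,0); (1,0,1); (1,1,1); (2,0,0); (2,0,1); (2,1,1)
target (2,0,0) ∈ {TSO,PSO}

SC:no TSO:yes PSO:yes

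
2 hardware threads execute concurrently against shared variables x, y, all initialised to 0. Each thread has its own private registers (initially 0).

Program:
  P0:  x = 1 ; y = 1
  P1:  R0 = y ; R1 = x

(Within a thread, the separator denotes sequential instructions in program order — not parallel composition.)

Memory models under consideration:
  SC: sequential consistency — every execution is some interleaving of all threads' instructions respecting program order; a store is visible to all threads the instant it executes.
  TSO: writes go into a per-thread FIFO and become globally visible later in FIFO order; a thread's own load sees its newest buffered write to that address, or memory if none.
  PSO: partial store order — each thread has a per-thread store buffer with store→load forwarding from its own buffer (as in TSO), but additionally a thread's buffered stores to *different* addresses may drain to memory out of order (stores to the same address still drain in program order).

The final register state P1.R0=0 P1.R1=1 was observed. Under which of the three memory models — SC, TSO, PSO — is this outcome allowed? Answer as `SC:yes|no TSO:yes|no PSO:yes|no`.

outcome vector order: (P1.R0,P1.R1)
SC (3): (0,0), (0,1), (1,1)
TSO (3): (0,0), (0,1), (1,1)
PSO (4): (0,0), (0,1), (1,0), (1,1)
target (0,1) ∈ {SC,TSO,PSO}

SC:yes TSO:yes PSO:yes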